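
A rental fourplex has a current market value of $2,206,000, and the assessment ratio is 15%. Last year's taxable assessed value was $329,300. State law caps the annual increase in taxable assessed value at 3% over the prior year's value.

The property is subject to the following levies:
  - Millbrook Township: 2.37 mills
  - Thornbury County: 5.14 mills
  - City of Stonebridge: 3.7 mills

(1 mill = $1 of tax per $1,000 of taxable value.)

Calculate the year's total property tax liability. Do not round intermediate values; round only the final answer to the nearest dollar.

Uncapped assessed value = $2,206,000 × 0.15 = $330,900
Cap limit = $329,300 × 1.03 = $339,179
Taxable assessed value = min($330,900, $339,179) = $330,900 (cap does not bind)
Millbrook Township: $330,900 × 0.00237 = $784.233
Thornbury County: $330,900 × 0.00514 = $1,700.826
City of Stonebridge: $330,900 × 0.0037 = $1,224.33
Total = $3,709.389

$3,709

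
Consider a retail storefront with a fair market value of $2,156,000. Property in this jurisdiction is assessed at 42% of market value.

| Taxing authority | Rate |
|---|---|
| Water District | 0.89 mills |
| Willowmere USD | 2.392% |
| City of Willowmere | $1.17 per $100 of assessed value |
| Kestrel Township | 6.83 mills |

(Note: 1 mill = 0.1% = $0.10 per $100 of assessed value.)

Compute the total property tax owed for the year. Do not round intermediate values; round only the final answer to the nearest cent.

Assessed value = $2,156,000 × 0.42 = $905,520
Water District: $905,520 × 0.00089 = $805.9128
Willowmere USD: $905,520 × 0.02392 = $21,660.0384
City of Willowmere: $905,520 × 0.0117 = $10,594.584
Kestrel Township: $905,520 × 0.00683 = $6,184.7016
Total = $39,245.2368

$39,245.24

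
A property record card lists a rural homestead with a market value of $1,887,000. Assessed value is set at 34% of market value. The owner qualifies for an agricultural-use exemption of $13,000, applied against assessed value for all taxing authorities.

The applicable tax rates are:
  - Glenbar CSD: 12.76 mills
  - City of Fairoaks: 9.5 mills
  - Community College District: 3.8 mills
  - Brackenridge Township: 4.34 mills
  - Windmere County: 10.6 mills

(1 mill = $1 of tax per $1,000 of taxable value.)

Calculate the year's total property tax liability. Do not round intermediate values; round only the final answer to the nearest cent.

Assessed value = $1,887,000 × 0.34 = $641,580
Taxable value = $641,580 − $13,000 = $628,580
Glenbar CSD: $628,580 × 0.01276 = $8,020.6808
City of Fairoaks: $628,580 × 0.0095 = $5,971.51
Community College District: $628,580 × 0.0038 = $2,388.604
Brackenridge Township: $628,580 × 0.00434 = $2,728.0372
Windmere County: $628,580 × 0.0106 = $6,662.948
Total = $8,020.6808 + $5,971.51 + $2,388.604 + $2,728.0372 + $6,662.948 = $25,771.78

$25,771.78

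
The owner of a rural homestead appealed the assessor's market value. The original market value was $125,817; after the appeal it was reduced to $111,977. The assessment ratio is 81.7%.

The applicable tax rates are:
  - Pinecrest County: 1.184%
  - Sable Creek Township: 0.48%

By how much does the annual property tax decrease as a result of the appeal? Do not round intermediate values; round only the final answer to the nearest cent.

Old assessed value = $125,817 × 0.817 = $102,792.489
New assessed value = $111,977 × 0.817 = $91,485.209
Combined rate = 0.01184 + 0.0048 = 0.01664
Old tax = $102,792.489 × 0.01664 = $1,710.46701696
New tax = $91,485.209 × 0.01664 = $1,522.31387776
Reduction = $1,710.46701696 − $1,522.31387776 = $188.1531392

$188.15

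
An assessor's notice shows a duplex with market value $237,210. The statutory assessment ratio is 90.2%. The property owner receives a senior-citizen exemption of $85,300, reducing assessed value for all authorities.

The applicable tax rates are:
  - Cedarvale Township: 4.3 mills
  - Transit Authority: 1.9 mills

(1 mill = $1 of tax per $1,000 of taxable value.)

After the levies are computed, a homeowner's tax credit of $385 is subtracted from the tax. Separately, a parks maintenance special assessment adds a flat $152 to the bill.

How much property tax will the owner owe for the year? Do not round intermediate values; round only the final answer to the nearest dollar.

$565

Assessed value = $237,210 × 0.902 = $213,963.42
Taxable value = $213,963.42 − $85,300 = $128,663.42
Cedarvale Township: $128,663.42 × 0.0043 = $553.252706
Transit Authority: $128,663.42 × 0.0019 = $244.460498
Levies subtotal = $797.713204
After credit = $797.713204 − $385 = $412.713204
Total = $412.713204 + $152 = $564.713204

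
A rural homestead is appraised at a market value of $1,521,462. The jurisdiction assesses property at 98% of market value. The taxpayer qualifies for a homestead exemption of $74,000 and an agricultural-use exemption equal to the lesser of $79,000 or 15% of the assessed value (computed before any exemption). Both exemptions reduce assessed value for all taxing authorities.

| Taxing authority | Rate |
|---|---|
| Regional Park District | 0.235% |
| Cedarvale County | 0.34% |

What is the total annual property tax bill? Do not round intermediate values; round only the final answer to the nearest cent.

$7,693.69

Assessed value = $1,521,462 × 0.98 = $1,491,032.76
Agricultural-use exemption = min($79,000, 15% × $1,491,032.76) = min($79,000, $223,654.914) = $79,000 (dollar cap binds)
Taxable value = $1,491,032.76 − $74,000 − $79,000 = $1,338,032.76
Regional Park District: $1,338,032.76 × 0.00235 = $3,144.376986
Cedarvale County: $1,338,032.76 × 0.0034 = $4,549.311384
Total = $7,693.68837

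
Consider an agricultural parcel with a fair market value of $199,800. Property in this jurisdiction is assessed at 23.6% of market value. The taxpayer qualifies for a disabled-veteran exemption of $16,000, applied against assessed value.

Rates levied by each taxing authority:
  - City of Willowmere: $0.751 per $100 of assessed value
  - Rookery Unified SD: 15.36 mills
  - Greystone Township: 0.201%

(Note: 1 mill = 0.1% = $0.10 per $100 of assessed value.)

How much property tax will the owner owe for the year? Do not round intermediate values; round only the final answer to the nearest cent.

$775.08

Assessed value = $199,800 × 0.236 = $47,152.8
Taxable value = $47,152.8 − $16,000 = $31,152.8
City of Willowmere: $31,152.8 × 0.00751 = $233.957528
Rookery Unified SD: $31,152.8 × 0.01536 = $478.507008
Greystone Township: $31,152.8 × 0.00201 = $62.617128
Total = $775.081664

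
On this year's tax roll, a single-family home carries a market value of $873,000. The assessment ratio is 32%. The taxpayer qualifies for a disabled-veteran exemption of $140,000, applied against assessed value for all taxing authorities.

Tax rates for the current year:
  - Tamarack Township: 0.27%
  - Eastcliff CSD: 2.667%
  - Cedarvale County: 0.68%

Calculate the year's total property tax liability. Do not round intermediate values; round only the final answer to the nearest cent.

Assessed value = $873,000 × 0.32 = $279,360
Taxable value = $279,360 − $140,000 = $139,360
Tamarack Township: $139,360 × 0.0027 = $376.272
Eastcliff CSD: $139,360 × 0.02667 = $3,716.7312
Cedarvale County: $139,360 × 0.0068 = $947.648
Total = $376.272 + $3,716.7312 + $947.648 = $5,040.6512

$5,040.65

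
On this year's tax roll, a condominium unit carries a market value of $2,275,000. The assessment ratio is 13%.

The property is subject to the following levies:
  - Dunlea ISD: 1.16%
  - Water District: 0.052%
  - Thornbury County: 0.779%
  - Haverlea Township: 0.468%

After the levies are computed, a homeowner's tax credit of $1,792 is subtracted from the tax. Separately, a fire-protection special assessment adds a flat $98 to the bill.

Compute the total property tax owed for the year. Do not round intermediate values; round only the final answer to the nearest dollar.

$5,578

Assessed value = $2,275,000 × 0.13 = $295,750
Dunlea ISD: $295,750 × 0.0116 = $3,430.7
Water District: $295,750 × 0.00052 = $153.79
Thornbury County: $295,750 × 0.00779 = $2,303.8925
Haverlea Township: $295,750 × 0.00468 = $1,384.11
Levies subtotal = $7,272.4925
After credit = $7,272.4925 − $1,792 = $5,480.4925
Total = $5,480.4925 + $98 = $5,578.4925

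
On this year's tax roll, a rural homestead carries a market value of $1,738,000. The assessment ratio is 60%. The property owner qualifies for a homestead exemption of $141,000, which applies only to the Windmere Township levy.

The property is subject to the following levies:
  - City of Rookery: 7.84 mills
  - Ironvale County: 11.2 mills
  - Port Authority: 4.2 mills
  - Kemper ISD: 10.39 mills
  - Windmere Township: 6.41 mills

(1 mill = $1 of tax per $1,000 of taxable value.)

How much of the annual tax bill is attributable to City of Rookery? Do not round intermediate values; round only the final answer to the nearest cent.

Assessed value = $1,738,000 × 0.6 = $1,042,800
City of Rookery taxable value = $1,042,800 (exemption does not apply)
City of Rookery levy = $1,042,800 × 0.00784 = $8,175.552

$8,175.55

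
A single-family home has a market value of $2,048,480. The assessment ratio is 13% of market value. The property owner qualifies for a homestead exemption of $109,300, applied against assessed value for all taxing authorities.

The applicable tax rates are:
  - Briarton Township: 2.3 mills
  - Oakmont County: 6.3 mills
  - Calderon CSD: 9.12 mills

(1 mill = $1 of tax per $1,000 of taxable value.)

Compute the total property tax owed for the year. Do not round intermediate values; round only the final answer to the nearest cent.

$2,782.08

Assessed value = $2,048,480 × 0.13 = $266,302.4
Taxable value = $266,302.4 − $109,300 = $157,002.4
Briarton Township: $157,002.4 × 0.0023 = $361.10552
Oakmont County: $157,002.4 × 0.0063 = $989.11512
Calderon CSD: $157,002.4 × 0.00912 = $1,431.861888
Total = $361.10552 + $989.11512 + $1,431.861888 = $2,782.082528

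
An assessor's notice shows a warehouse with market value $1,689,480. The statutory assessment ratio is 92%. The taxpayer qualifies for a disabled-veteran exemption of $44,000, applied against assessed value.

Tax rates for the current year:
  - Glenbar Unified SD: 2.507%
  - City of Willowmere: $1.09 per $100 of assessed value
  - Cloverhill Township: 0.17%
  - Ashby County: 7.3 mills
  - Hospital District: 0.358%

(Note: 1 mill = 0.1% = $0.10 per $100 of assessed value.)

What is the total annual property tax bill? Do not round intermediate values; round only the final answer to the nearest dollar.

Assessed value = $1,689,480 × 0.92 = $1,554,321.6
Taxable value = $1,554,321.6 − $44,000 = $1,510,321.6
Glenbar Unified SD: $1,510,321.6 × 0.02507 = $37,863.762512
City of Willowmere: $1,510,321.6 × 0.0109 = $16,462.50544
Cloverhill Township: $1,510,321.6 × 0.0017 = $2,567.54672
Ashby County: $1,510,321.6 × 0.0073 = $11,025.34768
Hospital District: $1,510,321.6 × 0.00358 = $5,406.951328
Total = $73,326.11368

$73,326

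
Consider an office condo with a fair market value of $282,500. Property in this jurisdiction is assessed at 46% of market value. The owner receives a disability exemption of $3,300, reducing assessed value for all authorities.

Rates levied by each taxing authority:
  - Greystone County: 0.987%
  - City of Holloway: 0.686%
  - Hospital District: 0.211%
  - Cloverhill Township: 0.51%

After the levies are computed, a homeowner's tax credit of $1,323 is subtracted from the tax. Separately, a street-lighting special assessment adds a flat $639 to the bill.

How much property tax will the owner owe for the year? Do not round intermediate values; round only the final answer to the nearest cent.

Assessed value = $282,500 × 0.46 = $129,950
Taxable value = $129,950 − $3,300 = $126,650
Greystone County: $126,650 × 0.00987 = $1,250.0355
City of Holloway: $126,650 × 0.00686 = $868.819
Hospital District: $126,650 × 0.00211 = $267.2315
Cloverhill Township: $126,650 × 0.0051 = $645.915
Levies subtotal = $3,032.001
After credit = $3,032.001 − $1,323 = $1,709.001
Total = $1,709.001 + $639 = $2,348.001

$2,348.00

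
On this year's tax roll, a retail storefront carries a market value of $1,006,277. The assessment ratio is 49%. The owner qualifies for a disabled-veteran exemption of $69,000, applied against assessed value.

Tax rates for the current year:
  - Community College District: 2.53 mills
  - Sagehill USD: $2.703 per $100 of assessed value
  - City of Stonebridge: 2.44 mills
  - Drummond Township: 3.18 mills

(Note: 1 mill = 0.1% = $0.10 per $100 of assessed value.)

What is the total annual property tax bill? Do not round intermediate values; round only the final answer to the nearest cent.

Assessed value = $1,006,277 × 0.49 = $493,075.73
Taxable value = $493,075.73 − $69,000 = $424,075.73
Community College District: $424,075.73 × 0.00253 = $1,072.9115969
Sagehill USD: $424,075.73 × 0.02703 = $11,462.7669819
City of Stonebridge: $424,075.73 × 0.00244 = $1,034.7447812
Drummond Township: $424,075.73 × 0.00318 = $1,348.5608214
Total = $14,918.9841814

$14,918.98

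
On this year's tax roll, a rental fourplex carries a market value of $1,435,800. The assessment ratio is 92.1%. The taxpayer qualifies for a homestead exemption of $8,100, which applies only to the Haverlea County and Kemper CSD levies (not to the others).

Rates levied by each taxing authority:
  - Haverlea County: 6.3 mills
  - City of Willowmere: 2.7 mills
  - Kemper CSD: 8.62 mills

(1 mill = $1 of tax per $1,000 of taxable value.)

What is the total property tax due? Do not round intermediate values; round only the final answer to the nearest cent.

$23,179.34

Assessed value = $1,435,800 × 0.921 = $1,322,371.8
Haverlea County: ($1,322,371.8 − $8,100) × 0.0063 = $1,314,271.8 × 0.0063 = $8,279.91234
City of Willowmere: $1,322,371.8 × 0.0027 = $3,570.40386
Kemper CSD: ($1,322,371.8 − $8,100) × 0.00862 = $1,314,271.8 × 0.00862 = $11,329.022916
Total = $23,179.339116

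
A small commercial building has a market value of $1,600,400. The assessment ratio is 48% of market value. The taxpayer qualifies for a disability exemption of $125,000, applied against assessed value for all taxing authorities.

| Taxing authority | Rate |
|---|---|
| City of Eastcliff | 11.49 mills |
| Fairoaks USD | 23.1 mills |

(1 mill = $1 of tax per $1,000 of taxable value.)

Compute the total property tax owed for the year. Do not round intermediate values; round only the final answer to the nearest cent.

Assessed value = $1,600,400 × 0.48 = $768,192
Taxable value = $768,192 − $125,000 = $643,192
City of Eastcliff: $643,192 × 0.01149 = $7,390.27608
Fairoaks USD: $643,192 × 0.0231 = $14,857.7352
Total = $7,390.27608 + $14,857.7352 = $22,248.01128

$22,248.01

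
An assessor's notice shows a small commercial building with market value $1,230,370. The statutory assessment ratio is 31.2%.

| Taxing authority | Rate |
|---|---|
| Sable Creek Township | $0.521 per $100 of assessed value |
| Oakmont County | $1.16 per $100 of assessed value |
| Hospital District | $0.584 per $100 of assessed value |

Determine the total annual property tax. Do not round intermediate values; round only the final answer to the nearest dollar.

$8,695

Assessed value = $1,230,370 × 0.312 = $383,875.44
Sable Creek Township: $383,875.44 × 0.00521 = $1,999.9910424
Oakmont County: $383,875.44 × 0.0116 = $4,452.955104
Hospital District: $383,875.44 × 0.00584 = $2,241.8325696
Total = $1,999.9910424 + $4,452.955104 + $2,241.8325696 = $8,694.778716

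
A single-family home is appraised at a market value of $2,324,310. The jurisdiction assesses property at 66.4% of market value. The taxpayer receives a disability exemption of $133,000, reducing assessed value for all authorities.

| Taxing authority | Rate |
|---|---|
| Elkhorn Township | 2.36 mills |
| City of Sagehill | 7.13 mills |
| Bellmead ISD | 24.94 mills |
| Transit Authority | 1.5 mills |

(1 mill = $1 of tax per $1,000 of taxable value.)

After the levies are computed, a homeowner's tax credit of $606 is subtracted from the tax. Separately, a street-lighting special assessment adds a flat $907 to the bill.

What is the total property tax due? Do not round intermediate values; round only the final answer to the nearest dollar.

Assessed value = $2,324,310 × 0.664 = $1,543,341.84
Taxable value = $1,543,341.84 − $133,000 = $1,410,341.84
Elkhorn Township: $1,410,341.84 × 0.00236 = $3,328.4067424
City of Sagehill: $1,410,341.84 × 0.00713 = $10,055.7373192
Bellmead ISD: $1,410,341.84 × 0.02494 = $35,173.9254896
Transit Authority: $1,410,341.84 × 0.0015 = $2,115.51276
Levies subtotal = $50,673.5823112
After credit = $50,673.5823112 − $606 = $50,067.5823112
Total = $50,067.5823112 + $907 = $50,974.5823112

$50,975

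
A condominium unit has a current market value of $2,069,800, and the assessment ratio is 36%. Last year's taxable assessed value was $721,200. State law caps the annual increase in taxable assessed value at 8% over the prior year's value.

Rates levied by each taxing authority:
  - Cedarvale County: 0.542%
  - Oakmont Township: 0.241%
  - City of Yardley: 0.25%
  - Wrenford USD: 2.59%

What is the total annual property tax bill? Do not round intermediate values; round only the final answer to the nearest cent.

Uncapped assessed value = $2,069,800 × 0.36 = $745,128
Cap limit = $721,200 × 1.08 = $778,896
Taxable assessed value = min($745,128, $778,896) = $745,128 (cap does not bind)
Cedarvale County: $745,128 × 0.00542 = $4,038.59376
Oakmont Township: $745,128 × 0.00241 = $1,795.75848
City of Yardley: $745,128 × 0.0025 = $1,862.82
Wrenford USD: $745,128 × 0.0259 = $19,298.8152
Total = $26,995.98744

$26,995.99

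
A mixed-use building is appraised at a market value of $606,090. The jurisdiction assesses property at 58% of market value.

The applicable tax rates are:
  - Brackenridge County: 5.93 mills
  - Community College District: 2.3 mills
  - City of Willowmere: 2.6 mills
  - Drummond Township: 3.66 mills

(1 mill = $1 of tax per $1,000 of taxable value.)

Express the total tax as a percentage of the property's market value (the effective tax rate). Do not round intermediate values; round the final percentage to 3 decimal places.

0.840%

Assessed value = $606,090 × 0.58 = $351,532.2
Brackenridge County: $351,532.2 × 0.00593 = $2,084.585946
Community College District: $351,532.2 × 0.0023 = $808.52406
City of Willowmere: $351,532.2 × 0.0026 = $913.98372
Drummond Township: $351,532.2 × 0.00366 = $1,286.607852
Total tax = $5,093.701578
Effective rate = $5,093.701578 ÷ $606,090 = 0.840% of market value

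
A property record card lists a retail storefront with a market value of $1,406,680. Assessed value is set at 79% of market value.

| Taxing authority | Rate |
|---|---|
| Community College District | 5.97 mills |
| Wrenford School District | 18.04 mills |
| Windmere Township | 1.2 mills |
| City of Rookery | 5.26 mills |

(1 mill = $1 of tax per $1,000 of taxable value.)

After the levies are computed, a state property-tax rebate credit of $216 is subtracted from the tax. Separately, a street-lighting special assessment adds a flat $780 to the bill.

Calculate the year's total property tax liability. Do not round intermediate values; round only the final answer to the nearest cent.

Assessed value = $1,406,680 × 0.79 = $1,111,277.2
Community College District: $1,111,277.2 × 0.00597 = $6,634.324884
Wrenford School District: $1,111,277.2 × 0.01804 = $20,047.440688
Windmere Township: $1,111,277.2 × 0.0012 = $1,333.53264
City of Rookery: $1,111,277.2 × 0.00526 = $5,845.318072
Levies subtotal = $33,860.616284
After credit = $33,860.616284 − $216 = $33,644.616284
Total = $33,644.616284 + $780 = $34,424.616284

$34,424.62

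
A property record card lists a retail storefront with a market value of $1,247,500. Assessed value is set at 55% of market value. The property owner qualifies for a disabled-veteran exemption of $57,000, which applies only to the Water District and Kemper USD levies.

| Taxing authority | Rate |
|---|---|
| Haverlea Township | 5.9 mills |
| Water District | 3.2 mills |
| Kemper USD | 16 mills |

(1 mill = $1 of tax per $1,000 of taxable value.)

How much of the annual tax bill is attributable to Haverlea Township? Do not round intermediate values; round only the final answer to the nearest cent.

$4,048.14

Assessed value = $1,247,500 × 0.55 = $686,125
Haverlea Township taxable value = $686,125 (exemption does not apply)
Haverlea Township levy = $686,125 × 0.0059 = $4,048.1375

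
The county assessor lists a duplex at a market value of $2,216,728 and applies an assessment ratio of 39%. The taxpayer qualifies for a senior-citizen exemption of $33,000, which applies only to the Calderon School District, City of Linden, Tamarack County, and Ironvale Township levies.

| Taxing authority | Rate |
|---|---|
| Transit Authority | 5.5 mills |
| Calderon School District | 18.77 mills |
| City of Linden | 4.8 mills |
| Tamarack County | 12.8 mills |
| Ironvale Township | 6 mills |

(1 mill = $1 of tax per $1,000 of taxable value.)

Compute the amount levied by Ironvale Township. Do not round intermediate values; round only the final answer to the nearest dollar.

$4,989

Assessed value = $2,216,728 × 0.39 = $864,523.92
Ironvale Township taxable value = $864,523.92 − $33,000 = $831,523.92
Ironvale Township levy = $831,523.92 × 0.006 = $4,989.14352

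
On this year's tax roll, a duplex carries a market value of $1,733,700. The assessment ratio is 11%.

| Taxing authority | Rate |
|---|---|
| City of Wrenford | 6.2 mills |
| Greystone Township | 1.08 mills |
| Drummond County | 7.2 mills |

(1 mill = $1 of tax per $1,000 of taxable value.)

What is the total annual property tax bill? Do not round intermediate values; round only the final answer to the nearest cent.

Assessed value = $1,733,700 × 0.11 = $190,707
City of Wrenford: $190,707 × 0.0062 = $1,182.3834
Greystone Township: $190,707 × 0.00108 = $205.96356
Drummond County: $190,707 × 0.0072 = $1,373.0904
Total = $1,182.3834 + $205.96356 + $1,373.0904 = $2,761.43736

$2,761.44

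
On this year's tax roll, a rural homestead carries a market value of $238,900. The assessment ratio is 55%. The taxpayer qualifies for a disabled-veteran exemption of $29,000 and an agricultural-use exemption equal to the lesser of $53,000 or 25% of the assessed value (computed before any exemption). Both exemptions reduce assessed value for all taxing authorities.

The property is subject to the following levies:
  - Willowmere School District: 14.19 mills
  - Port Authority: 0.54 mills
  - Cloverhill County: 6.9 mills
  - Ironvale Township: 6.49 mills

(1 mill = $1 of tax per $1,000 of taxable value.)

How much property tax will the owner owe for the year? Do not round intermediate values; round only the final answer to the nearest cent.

Assessed value = $238,900 × 0.55 = $131,395
Agricultural-use exemption = min($53,000, 25% × $131,395) = min($53,000, $32,848.75) = $32,848.75 (percentage binds)
Taxable value = $131,395 − $29,000 − $32,848.75 = $69,546.25
Willowmere School District: $69,546.25 × 0.01419 = $986.8612875
Port Authority: $69,546.25 × 0.00054 = $37.554975
Cloverhill County: $69,546.25 × 0.0069 = $479.869125
Ironvale Township: $69,546.25 × 0.00649 = $451.3551625
Total = $1,955.64055

$1,955.64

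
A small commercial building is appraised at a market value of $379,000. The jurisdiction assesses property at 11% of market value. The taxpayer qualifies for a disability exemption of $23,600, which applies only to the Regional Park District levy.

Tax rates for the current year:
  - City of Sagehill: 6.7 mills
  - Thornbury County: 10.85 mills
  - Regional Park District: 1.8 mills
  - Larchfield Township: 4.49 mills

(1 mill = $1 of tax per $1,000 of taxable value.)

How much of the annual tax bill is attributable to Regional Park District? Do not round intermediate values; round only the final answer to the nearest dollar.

$33

Assessed value = $379,000 × 0.11 = $41,690
Regional Park District taxable value = $41,690 − $23,600 = $18,090
Regional Park District levy = $18,090 × 0.0018 = $32.562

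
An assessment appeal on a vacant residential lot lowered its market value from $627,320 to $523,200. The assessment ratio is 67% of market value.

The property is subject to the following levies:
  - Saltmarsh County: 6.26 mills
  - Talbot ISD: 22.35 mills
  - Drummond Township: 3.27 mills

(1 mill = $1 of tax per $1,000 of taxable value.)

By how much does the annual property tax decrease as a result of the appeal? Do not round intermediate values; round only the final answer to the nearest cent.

Old assessed value = $627,320 × 0.67 = $420,304.4
New assessed value = $523,200 × 0.67 = $350,544
Combined rate = 0.00626 + 0.02235 + 0.00327 = 0.03188
Old tax = $420,304.4 × 0.03188 = $13,399.304272
New tax = $350,544 × 0.03188 = $11,175.34272
Reduction = $13,399.304272 − $11,175.34272 = $2,223.961552

$2,223.96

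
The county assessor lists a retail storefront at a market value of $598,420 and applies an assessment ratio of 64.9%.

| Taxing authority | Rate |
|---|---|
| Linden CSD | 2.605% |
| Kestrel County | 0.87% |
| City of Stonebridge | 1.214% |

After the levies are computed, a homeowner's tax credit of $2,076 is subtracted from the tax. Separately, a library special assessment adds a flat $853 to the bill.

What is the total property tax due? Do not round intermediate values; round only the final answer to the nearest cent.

Assessed value = $598,420 × 0.649 = $388,374.58
Linden CSD: $388,374.58 × 0.02605 = $10,117.157809
Kestrel County: $388,374.58 × 0.0087 = $3,378.858846
City of Stonebridge: $388,374.58 × 0.01214 = $4,714.8674012
Levies subtotal = $18,210.8840562
After credit = $18,210.8840562 − $2,076 = $16,134.8840562
Total = $16,134.8840562 + $853 = $16,987.8840562

$16,987.88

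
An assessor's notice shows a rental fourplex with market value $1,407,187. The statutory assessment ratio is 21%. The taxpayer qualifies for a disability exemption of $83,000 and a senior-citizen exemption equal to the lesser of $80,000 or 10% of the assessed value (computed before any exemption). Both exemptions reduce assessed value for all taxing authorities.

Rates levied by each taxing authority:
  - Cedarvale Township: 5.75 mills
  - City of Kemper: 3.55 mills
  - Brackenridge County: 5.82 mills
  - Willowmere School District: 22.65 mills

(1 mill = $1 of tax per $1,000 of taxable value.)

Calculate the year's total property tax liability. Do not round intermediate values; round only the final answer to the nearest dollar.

$6,910

Assessed value = $1,407,187 × 0.21 = $295,509.27
Senior-citizen exemption = min($80,000, 10% × $295,509.27) = min($80,000, $29,550.927) = $29,550.927 (percentage binds)
Taxable value = $295,509.27 − $83,000 − $29,550.927 = $182,958.343
Cedarvale Township: $182,958.343 × 0.00575 = $1,052.01047225
City of Kemper: $182,958.343 × 0.00355 = $649.50211765
Brackenridge County: $182,958.343 × 0.00582 = $1,064.81755626
Willowmere School District: $182,958.343 × 0.02265 = $4,144.00646895
Total = $6,910.33661511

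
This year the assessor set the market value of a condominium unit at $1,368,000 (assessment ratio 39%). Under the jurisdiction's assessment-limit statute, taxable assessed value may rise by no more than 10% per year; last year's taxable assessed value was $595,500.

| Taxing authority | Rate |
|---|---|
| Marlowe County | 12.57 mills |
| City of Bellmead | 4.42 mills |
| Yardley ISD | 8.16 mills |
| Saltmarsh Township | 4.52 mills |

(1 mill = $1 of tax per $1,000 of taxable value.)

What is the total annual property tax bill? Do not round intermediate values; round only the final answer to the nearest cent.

$15,829.54

Uncapped assessed value = $1,368,000 × 0.39 = $533,520
Cap limit = $595,500 × 1.1 = $655,050
Taxable assessed value = min($533,520, $655,050) = $533,520 (cap does not bind)
Marlowe County: $533,520 × 0.01257 = $6,706.3464
City of Bellmead: $533,520 × 0.00442 = $2,358.1584
Yardley ISD: $533,520 × 0.00816 = $4,353.5232
Saltmarsh Township: $533,520 × 0.00452 = $2,411.5104
Total = $15,829.5384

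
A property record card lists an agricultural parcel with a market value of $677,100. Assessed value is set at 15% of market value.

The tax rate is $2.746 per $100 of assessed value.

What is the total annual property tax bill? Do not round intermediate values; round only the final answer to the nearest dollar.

$2,789

Assessed value = $677,100 × 0.15 = $101,565
Tax = $101,565 × 0.02746 = $2,788.9749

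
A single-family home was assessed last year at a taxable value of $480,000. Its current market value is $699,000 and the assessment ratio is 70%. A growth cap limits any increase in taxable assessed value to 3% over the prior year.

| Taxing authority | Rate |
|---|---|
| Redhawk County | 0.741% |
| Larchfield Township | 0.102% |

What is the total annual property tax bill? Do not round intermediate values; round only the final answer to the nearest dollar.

Uncapped assessed value = $699,000 × 0.7 = $489,300
Cap limit = $480,000 × 1.03 = $494,400
Taxable assessed value = min($489,300, $494,400) = $489,300 (cap does not bind)
Redhawk County: $489,300 × 0.00741 = $3,625.713
Larchfield Township: $489,300 × 0.00102 = $499.086
Total = $4,124.799

$4,125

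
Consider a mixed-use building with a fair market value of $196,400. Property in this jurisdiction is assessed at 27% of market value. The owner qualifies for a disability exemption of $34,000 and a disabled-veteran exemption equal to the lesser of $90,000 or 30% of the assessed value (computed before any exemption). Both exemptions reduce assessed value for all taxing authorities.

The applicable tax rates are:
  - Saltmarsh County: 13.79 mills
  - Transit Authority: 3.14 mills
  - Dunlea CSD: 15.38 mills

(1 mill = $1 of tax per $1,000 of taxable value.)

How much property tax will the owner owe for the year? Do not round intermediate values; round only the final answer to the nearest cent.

$100.79

Assessed value = $196,400 × 0.27 = $53,028
Disabled-veteran exemption = min($90,000, 30% × $53,028) = min($90,000, $15,908.4) = $15,908.4 (percentage binds)
Taxable value = $53,028 − $34,000 − $15,908.4 = $3,119.6
Saltmarsh County: $3,119.6 × 0.01379 = $43.019284
Transit Authority: $3,119.6 × 0.00314 = $9.795544
Dunlea CSD: $3,119.6 × 0.01538 = $47.979448
Total = $100.794276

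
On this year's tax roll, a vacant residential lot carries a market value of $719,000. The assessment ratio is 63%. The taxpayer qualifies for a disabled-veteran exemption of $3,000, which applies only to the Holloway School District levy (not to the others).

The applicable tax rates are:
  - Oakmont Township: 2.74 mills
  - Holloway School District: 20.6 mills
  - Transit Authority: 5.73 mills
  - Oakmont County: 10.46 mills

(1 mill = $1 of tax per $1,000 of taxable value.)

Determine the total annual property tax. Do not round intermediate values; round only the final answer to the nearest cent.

Assessed value = $719,000 × 0.63 = $452,970
Oakmont Township: $452,970 × 0.00274 = $1,241.1378
Holloway School District: ($452,970 − $3,000) × 0.0206 = $449,970 × 0.0206 = $9,269.382
Transit Authority: $452,970 × 0.00573 = $2,595.5181
Oakmont County: $452,970 × 0.01046 = $4,738.0662
Total = $17,844.1041

$17,844.10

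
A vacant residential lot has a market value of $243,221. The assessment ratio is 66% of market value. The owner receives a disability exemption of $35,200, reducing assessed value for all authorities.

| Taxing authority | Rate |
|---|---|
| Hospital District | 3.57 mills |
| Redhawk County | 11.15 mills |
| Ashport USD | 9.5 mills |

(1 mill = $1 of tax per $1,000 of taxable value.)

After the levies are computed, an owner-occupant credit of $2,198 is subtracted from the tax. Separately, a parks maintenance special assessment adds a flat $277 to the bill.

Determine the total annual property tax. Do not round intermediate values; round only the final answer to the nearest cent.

$1,114.39

Assessed value = $243,221 × 0.66 = $160,525.86
Taxable value = $160,525.86 − $35,200 = $125,325.86
Hospital District: $125,325.86 × 0.00357 = $447.4133202
Redhawk County: $125,325.86 × 0.01115 = $1,397.383339
Ashport USD: $125,325.86 × 0.0095 = $1,190.59567
Levies subtotal = $3,035.3923292
After credit = $3,035.3923292 − $2,198 = $837.3923292
Total = $837.3923292 + $277 = $1,114.3923292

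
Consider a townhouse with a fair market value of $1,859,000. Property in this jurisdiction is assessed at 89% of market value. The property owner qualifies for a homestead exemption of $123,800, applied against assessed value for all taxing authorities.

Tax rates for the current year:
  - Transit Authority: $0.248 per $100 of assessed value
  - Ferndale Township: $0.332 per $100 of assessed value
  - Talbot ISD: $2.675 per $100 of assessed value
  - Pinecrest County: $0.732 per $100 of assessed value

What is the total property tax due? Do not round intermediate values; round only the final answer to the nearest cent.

Assessed value = $1,859,000 × 0.89 = $1,654,510
Taxable value = $1,654,510 − $123,800 = $1,530,710
Transit Authority: $1,530,710 × 0.00248 = $3,796.1608
Ferndale Township: $1,530,710 × 0.00332 = $5,081.9572
Talbot ISD: $1,530,710 × 0.02675 = $40,946.4925
Pinecrest County: $1,530,710 × 0.00732 = $11,204.7972
Total = $3,796.1608 + $5,081.9572 + $40,946.4925 + $11,204.7972 = $61,029.4077

$61,029.41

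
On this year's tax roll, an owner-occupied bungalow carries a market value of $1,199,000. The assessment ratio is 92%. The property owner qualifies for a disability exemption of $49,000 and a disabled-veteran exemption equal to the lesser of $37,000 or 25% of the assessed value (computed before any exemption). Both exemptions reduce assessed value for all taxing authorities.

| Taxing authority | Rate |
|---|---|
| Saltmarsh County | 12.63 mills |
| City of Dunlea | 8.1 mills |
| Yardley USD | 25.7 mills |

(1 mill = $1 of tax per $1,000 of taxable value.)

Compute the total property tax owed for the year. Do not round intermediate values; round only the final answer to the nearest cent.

Assessed value = $1,199,000 × 0.92 = $1,103,080
Disabled-veteran exemption = min($37,000, 25% × $1,103,080) = min($37,000, $275,770) = $37,000 (dollar cap binds)
Taxable value = $1,103,080 − $49,000 − $37,000 = $1,017,080
Saltmarsh County: $1,017,080 × 0.01263 = $12,845.7204
City of Dunlea: $1,017,080 × 0.0081 = $8,238.348
Yardley USD: $1,017,080 × 0.0257 = $26,138.956
Total = $47,223.0244

$47,223.02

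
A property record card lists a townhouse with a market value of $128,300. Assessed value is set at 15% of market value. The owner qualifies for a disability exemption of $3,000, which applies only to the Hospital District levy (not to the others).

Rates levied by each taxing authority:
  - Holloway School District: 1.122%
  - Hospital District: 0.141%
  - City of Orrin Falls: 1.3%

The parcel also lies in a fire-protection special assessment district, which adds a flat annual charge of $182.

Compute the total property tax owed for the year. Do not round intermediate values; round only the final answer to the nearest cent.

$671.02

Assessed value = $128,300 × 0.15 = $19,245
Holloway School District: $19,245 × 0.01122 = $215.9289
Hospital District: ($19,245 − $3,000) × 0.00141 = $16,245 × 0.00141 = $22.90545
City of Orrin Falls: $19,245 × 0.013 = $250.185
Levies subtotal = $489.01935
Total = $489.01935 + $182 = $671.01935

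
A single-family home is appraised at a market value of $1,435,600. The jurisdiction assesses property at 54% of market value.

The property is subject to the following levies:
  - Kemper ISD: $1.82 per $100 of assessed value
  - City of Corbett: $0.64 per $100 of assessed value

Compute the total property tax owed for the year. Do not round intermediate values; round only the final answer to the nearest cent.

Assessed value = $1,435,600 × 0.54 = $775,224
Kemper ISD: $775,224 × 0.0182 = $14,109.0768
City of Corbett: $775,224 × 0.0064 = $4,961.4336
Total = $14,109.0768 + $4,961.4336 = $19,070.5104

$19,070.51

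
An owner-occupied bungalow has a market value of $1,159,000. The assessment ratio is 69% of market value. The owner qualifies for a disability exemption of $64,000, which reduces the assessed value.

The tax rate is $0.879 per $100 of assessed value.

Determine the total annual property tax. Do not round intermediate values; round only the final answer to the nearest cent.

Assessed value = $1,159,000 × 0.69 = $799,710
Taxable value = $799,710 − $64,000 = $735,710
Tax = $735,710 × 0.00879 = $6,466.8909

$6,466.89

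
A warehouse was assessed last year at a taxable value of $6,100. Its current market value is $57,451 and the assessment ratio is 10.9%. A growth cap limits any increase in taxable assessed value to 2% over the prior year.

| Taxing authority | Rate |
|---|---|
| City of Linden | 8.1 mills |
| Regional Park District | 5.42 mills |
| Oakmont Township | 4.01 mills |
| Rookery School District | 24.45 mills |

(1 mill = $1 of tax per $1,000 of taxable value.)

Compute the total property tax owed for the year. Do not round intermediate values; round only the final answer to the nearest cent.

$261.20

Uncapped assessed value = $57,451 × 0.109 = $6,262.159
Cap limit = $6,100 × 1.02 = $6,222
Taxable assessed value = min($6,262.159, $6,222) = $6,222 (cap binds)
City of Linden: $6,222 × 0.0081 = $50.3982
Regional Park District: $6,222 × 0.00542 = $33.72324
Oakmont Township: $6,222 × 0.00401 = $24.95022
Rookery School District: $6,222 × 0.02445 = $152.1279
Total = $261.19956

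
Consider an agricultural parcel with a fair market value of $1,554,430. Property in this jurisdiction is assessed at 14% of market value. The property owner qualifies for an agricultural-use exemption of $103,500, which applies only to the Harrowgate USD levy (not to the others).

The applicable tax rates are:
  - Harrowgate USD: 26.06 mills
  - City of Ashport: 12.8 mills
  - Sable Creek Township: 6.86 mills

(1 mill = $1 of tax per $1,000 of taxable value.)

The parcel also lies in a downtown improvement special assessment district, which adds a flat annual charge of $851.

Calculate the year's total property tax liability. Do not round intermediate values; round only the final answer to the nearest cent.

Assessed value = $1,554,430 × 0.14 = $217,620.2
Harrowgate USD: ($217,620.2 − $103,500) × 0.02606 = $114,120.2 × 0.02606 = $2,973.972412
City of Ashport: $217,620.2 × 0.0128 = $2,785.53856
Sable Creek Township: $217,620.2 × 0.00686 = $1,492.874572
Levies subtotal = $7,252.385544
Total = $7,252.385544 + $851 = $8,103.385544

$8,103.39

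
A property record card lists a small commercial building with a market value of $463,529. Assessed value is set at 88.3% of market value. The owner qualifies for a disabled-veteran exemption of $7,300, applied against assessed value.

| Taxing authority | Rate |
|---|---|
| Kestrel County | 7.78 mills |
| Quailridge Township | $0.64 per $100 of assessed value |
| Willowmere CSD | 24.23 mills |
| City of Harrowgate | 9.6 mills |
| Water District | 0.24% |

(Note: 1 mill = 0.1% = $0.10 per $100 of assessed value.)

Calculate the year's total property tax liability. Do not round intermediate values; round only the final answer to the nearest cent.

$20,264.62

Assessed value = $463,529 × 0.883 = $409,296.107
Taxable value = $409,296.107 − $7,300 = $401,996.107
Kestrel County: $401,996.107 × 0.00778 = $3,127.52971246
Quailridge Township: $401,996.107 × 0.0064 = $2,572.7750848
Willowmere CSD: $401,996.107 × 0.02423 = $9,740.36567261
City of Harrowgate: $401,996.107 × 0.0096 = $3,859.1626272
Water District: $401,996.107 × 0.0024 = $964.7906568
Total = $20,264.62375387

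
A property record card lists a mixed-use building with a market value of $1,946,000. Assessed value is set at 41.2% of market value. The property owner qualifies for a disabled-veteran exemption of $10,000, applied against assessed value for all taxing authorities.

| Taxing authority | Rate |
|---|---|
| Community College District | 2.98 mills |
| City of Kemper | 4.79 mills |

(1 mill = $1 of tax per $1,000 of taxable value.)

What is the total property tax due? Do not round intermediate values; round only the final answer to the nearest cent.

$6,151.91

Assessed value = $1,946,000 × 0.412 = $801,752
Taxable value = $801,752 − $10,000 = $791,752
Community College District: $791,752 × 0.00298 = $2,359.42096
City of Kemper: $791,752 × 0.00479 = $3,792.49208
Total = $2,359.42096 + $3,792.49208 = $6,151.91304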